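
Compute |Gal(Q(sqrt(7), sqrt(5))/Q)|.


The 2 square roots of distinct primes are multiplicatively independent over Q,
so [K:Q] = 2^2 and Gal(K/Q) is isomorphic to (Z/2Z)^2.
|Gal| = 2^2 = 4

4


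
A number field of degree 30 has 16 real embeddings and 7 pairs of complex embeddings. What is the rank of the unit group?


By Dirichlet's unit theorem:
rank = r1 + r2 - 1
= 16 + 7 - 1
= 22

22


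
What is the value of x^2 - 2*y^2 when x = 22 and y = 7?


x^2 - d*y^2
= 22^2 - 2*7^2
= 484 - 98
= 386

386


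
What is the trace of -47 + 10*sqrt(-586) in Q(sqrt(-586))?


Tr(a + b*sqrt(d)) = (a + b*sqrt(d)) + (a - b*sqrt(d)) = 2a
= 2 * (-47)
= -94

-94


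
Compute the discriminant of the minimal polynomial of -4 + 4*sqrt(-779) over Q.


The element -4 + 4*sqrt(-779) has minimal polynomial:
x^2 + 8*x + 12480
Discriminant = (8)^2 - 4*(12480)
= 64 - 49920
= -49856

-49856


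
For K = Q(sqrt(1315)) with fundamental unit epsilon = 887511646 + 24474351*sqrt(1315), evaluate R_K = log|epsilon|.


epsilon = 887511646 + 24474351*sqrt(1315)
= 1.7750e+09
R = ln(1.7750e+09)
= 21.2971

21.2971


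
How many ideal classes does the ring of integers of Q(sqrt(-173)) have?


K = Q(sqrt(-173)). d mod 4 = 3, so D = disc(K) = 4d = -692
h(K) equals the number of primitive reduced positive-definite forms (a, b, c) = a*x^2 + b*x*y + c*y^2 with b^2 - 4ac = D,
where reduced means |b| <= a <= c, with b >= 0 whenever |b| = a or a = c, and primitive means gcd(a, b, c) = 1.
Reduced forces 3a^2 <= |D| = 692, so 1 <= a <= 15; b must have the parity of D, and c = (b^2 - D)/(4a) must be an integer >= a.
Enumerate a = 1..15, b in [-a, a]:
  a=1: (1, 0, 173)  [1]
  a=2: (2, 2, 87)  [1]
  a=3: (3, -2, 58), (3, 2, 58)  [2]
  a=4..5: none
  a=6: (6, -2, 29), (6, 2, 29)  [2]
  a=7: (7, -6, 26), (7, 6, 26)  [2]
  a=8: none
  a=9: (9, -8, 21), (9, 8, 21)  [2]
  a=10: none
  a=11: (11, -10, 18), (11, 10, 18)  [2]
  a=12: none
  a=13: (13, -6, 14), (13, 6, 14)  [2]
  a=14..15: none
Total reduced forms: 1 + 1 + 2 + 2 + 2 + 2 + 2 + 2 = 14
h = 14

14


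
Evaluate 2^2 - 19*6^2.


x^2 - d*y^2
= 2^2 - 19*6^2
= 4 - 684
= -680

-680


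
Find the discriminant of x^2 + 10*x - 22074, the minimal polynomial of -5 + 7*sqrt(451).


The element -5 + 7*sqrt(451) has minimal polynomial:
x^2 + 10*x - 22074
Discriminant = (10)^2 - 4*(-22074)
= 100 + 88296
= 88396

88396


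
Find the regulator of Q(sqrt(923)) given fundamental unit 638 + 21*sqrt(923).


epsilon = 638 + 21*sqrt(923)
= 1275.9992
R = ln(1275.9992)
= 7.1515

7.1515


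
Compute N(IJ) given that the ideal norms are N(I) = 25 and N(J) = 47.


N(IJ) = N(I) * N(J)
= 25 * 47
= 1175

1175


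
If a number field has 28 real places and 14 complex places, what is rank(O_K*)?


By Dirichlet's unit theorem:
rank = r1 + r2 - 1
= 28 + 14 - 1
= 41

41


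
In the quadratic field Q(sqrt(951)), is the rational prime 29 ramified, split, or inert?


K = Q(sqrt(951)). Since d mod 4 = 3, disc(K) = 3804.
Check p | disc: 3804 mod 29 = 5.
p does not divide disc. Compute Legendre symbol (d/p):
23^((29-1)/2) mod 29 = 1
(d/p) = 1, so p splits: (p) = P*P' with e=1, f=1, g=2.
Therefore p is split.

split


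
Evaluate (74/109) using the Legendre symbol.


p = 109 is prime, so compute (74/109) with the reciprocity algorithm (Jacobi-symbol steps: pull out 2s via (2/n), flip via reciprocity, reduce):
  pull out 2: (2/109) = -1  (since 109 mod 8 = 5)
  reciprocity: (37/109) -> +(109/37)
  reduce: (35/37)
  reciprocity: (35/37) -> +(37/35)
  reduce: (2/35)
  pull out 2: (2/35) = -1  (since 35 mod 8 = 3)
  (1/35) = 1
Product of signs = 1
(74/109) = 1

1


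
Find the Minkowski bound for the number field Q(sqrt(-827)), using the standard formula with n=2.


d = -827, d mod 4 = 1, so disc(K) = d = -827; |disc(K)| = 827
Imaginary quadratic field, so n = 2, s = r2 = 1, r1 = 0
M = (n!/n^n) * (4/pi)^s * sqrt(|disc(K)|) = (2!/2^2) * (4/pi)^1 * sqrt(827)
= 0.5 * 1.273240 * 28.757608
= 18.3077

18.3077


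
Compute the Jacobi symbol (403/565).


Compute (403/565) via quadratic reciprocity:
  reciprocity: (403/565) -> +(565/403)
  reduce: (162/403)
  pull out 2: (2/403) = -1  (since 403 mod 8 = 3)
  reciprocity: (81/403) -> +(403/81)
  reduce: (79/81)
  reciprocity: (79/81) -> +(81/79)
  reduce: (2/79)
  pull out 2: (2/79) = +1  (since 79 mod 8 = 7)
  (1/79) = 1
Product of signs = -1

-1


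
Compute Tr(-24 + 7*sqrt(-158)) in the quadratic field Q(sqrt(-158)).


Tr(a + b*sqrt(d)) = (a + b*sqrt(d)) + (a - b*sqrt(d)) = 2a
= 2 * (-24)
= -48

-48


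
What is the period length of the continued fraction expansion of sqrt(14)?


Run the CF algorithm for sqrt(14).
a_0 = floor(sqrt(14)) = 3; set m_0=0, q_0=1.
Recurrence: m' = q*a - m,  q' = (d - m'^2)/q,  a' = floor((a_0 + m')/q').
  step 1: m=3, q=5, a=1
  step 2: m=2, q=2, a=2
  step 3: m=2, q=5, a=1
  step 4: m=3, q=1, a=6
a_4 = 2*a_0 = 6, so the period closes here.
sqrt(14) = [3; 1, 2, 1, 6]
Period length = 4

4


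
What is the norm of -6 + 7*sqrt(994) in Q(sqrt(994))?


N(a + b*sqrt(d)) = a^2 - d*b^2
= (-6)^2 - (994)*(7)^2
= 36 - 48706
= -48670

-48670


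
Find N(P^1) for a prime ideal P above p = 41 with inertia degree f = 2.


N(P^a) = p^(a*f)
= 41^(1*2)
= 41^2
= 1681

1681


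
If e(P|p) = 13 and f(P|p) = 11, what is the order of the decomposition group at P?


|D_P| = e * f
= 13 * 11
= 143

143


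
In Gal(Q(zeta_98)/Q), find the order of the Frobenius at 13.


The Frobenius at p in Gal(Q(zeta_n)/Q) = (Z/nZ)* is the class of p, so its order is ord_98(13), the smallest k >= 1 with 13^k = 1 mod 98.
n = 98 = 2 * 7^2, phi(98) = 42; the order divides phi(n).
Divisors of 42: 1, 2, 3, 6, 7, 14, 21, 42
Repeated squaring mod 98: 13^1 = 13, 13^2 = 71, 13^4 = 43, 13^8 = 85, 13^16 = 71, 13^32 = 43
Test divisors in increasing order:
  k=1: 13^1 = 13 mod 98
  k=2: 13^2 = 71 mod 98
  k=3: 13^3 = 71 * 13 = 41 mod 98
  k=6: 13^6 = 43 * 71 = 15 mod 98
  k=7: 13^7 = 43 * 71 * 13 = 97 mod 98
  k=14: 13^14 = 85 * 43 * 71 = 1 mod 98  <- first divisor giving 1
Order = 14

14


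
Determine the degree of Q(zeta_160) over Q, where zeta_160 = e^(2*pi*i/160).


The degree equals Euler's totient phi(160).
160 = 2^5 * 5
phi(160) = 64

64


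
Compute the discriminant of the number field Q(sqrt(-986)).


For K = Q(sqrt(d)) with d squarefree: disc(K) = d if d = 1 mod 4, and disc(K) = 4d if d = 2 or 3 mod 4.
Here d = -986, and d mod 4 = 2.
d = 2 mod 4, not 1 (O_K = Z[sqrt(d)]), so disc(K) = 4d = 4 * (-986) = -3944

-3944


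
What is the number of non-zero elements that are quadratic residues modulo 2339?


For prime p, the number of non-zero quadratic residues is (p-1)/2.
= (2339-1)/2
= 1169

1169


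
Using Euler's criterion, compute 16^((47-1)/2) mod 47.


p = 47 is prime and the exponent is (p-1)/2 = 23, so by Euler's criterion 16^23 = (16/47) = +1 or -1 mod 47.
Compute by square-and-multiply:
  23 = 16 + 4 + 2 + 1 (binary 10111)
  Repeated squaring mod 47: 16^1 = 16, 16^2 = 21, 16^4 = 18, 16^8 = 42, 16^16 = 25
  16^23 = 16^16 * 16^4 * 16^2 * 16^1 = 25 * 18 * 21 * 16 mod 47
    25 * 18 = 450 = 27 mod 47
    27 * 21 = 567 = 3 mod 47
    3 * 16 = 48 = 1 mod 47
  16^23 = 1 mod 47
Result 1: 16 is a quadratic residue mod 47.
16^23 mod 47 = 1

1


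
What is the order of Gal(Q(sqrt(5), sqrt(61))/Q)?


The 2 square roots of distinct primes are multiplicatively independent over Q,
so [K:Q] = 2^2 and Gal(K/Q) is isomorphic to (Z/2Z)^2.
|Gal| = 2^2 = 4

4


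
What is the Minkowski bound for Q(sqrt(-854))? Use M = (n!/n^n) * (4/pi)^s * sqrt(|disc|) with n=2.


d = -854, d mod 4 = 2, so disc(K) = 4d = -3416; |disc(K)| = 3416
Imaginary quadratic field, so n = 2, s = r2 = 1, r1 = 0
M = (n!/n^n) * (4/pi)^s * sqrt(|disc(K)|) = (2!/2^2) * (4/pi)^1 * sqrt(3416)
= 0.5 * 1.273240 * 58.446557
= 37.2082

37.2082


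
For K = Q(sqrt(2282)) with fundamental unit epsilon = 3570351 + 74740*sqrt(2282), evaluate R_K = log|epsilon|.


epsilon = 3570351 + 74740*sqrt(2282)
= 7.1407e+06
R = ln(7.1407e+06)
= 15.7813

15.7813


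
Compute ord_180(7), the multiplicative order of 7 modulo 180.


We want ord_180(7), the smallest k >= 1 with 7^k = 1 mod 180.
n = 180 = 2^2 * 3^2 * 5, phi(180) = 48; the order divides phi(n).
Divisors of 48: 1, 2, 3, 4, 6, 8, 12, 16, 24, 48
Repeated squaring mod 180: 7^1 = 7, 7^2 = 49, 7^4 = 61, 7^8 = 121, 7^16 = 61, 7^32 = 121
Test divisors in increasing order:
  k=1: 7^1 = 7 mod 180
  k=2: 7^2 = 49 mod 180
  k=3: 7^3 = 49 * 7 = 163 mod 180
  k=4: 7^4 = 61 mod 180
  k=6: 7^6 = 61 * 49 = 109 mod 180
  k=8: 7^8 = 121 mod 180
  k=12: 7^12 = 121 * 61 = 1 mod 180  <- first divisor giving 1
Order = 12

12


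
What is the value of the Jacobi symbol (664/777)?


Compute (664/777) via quadratic reciprocity:
  pull out 2: (2/777) = +1  (since 777 mod 8 = 1)
  pull out 2: (2/777) = +1  (since 777 mod 8 = 1)
  pull out 2: (2/777) = +1  (since 777 mod 8 = 1)
  reciprocity: (83/777) -> +(777/83)
  reduce: (30/83)
  pull out 2: (2/83) = -1  (since 83 mod 8 = 3)
  reciprocity: (15/83) -> -(83/15)
  reduce: (8/15)
  pull out 2: (2/15) = +1  (since 15 mod 8 = 7)
  pull out 2: (2/15) = +1  (since 15 mod 8 = 7)
  pull out 2: (2/15) = +1  (since 15 mod 8 = 7)
  (1/15) = 1
Product of signs = 1

1


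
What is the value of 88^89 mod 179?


p = 179 is prime and the exponent is (p-1)/2 = 89, so by Euler's criterion 88^89 = (88/179) = +1 or -1 mod 179.
Compute by square-and-multiply:
  89 = 64 + 16 + 8 + 1 (binary 1011001)
  Repeated squaring mod 179: 88^1 = 88, 88^2 = 47, 88^4 = 61, 88^8 = 141, 88^16 = 12, 88^32 = 144, 88^64 = 151
  88^89 = 88^64 * 88^16 * 88^8 * 88^1 = 151 * 12 * 141 * 88 mod 179
    151 * 12 = 1812 = 22 mod 179
    22 * 141 = 3102 = 59 mod 179
    59 * 88 = 5192 = 1 mod 179
  88^89 = 1 mod 179
Result 1: 88 is a quadratic residue mod 179.
88^89 mod 179 = 1

1


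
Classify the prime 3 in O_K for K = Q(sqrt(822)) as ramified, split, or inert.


K = Q(sqrt(822)). Since d mod 4 = 2, disc(K) = 3288.
Check p | disc: 3288 mod 3 = 0.
p divides disc, so p ramifies: (p) = P^2 with e=2, f=1, g=1.
Therefore p is ramified.

ramified


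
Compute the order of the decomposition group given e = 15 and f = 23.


|D_P| = e * f
= 15 * 23
= 345

345


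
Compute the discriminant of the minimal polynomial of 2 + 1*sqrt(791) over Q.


The element 2 + 1*sqrt(791) has minimal polynomial:
x^2 - 4*x - 787
Discriminant = (-4)^2 - 4*(-787)
= 16 + 3148
= 3164

3164


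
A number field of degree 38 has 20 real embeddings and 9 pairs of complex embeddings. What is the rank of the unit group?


By Dirichlet's unit theorem:
rank = r1 + r2 - 1
= 20 + 9 - 1
= 28

28


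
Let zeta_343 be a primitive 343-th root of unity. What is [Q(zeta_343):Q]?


The degree equals Euler's totient phi(343).
343 = 7^3
phi(343) = 294

294


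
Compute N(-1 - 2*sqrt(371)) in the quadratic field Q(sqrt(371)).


N(a + b*sqrt(d)) = a^2 - d*b^2
= (-1)^2 - (371)*(-2)^2
= 1 - 1484
= -1483

-1483


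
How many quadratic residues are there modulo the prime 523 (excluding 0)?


For prime p, the number of non-zero quadratic residues is (p-1)/2.
= (523-1)/2
= 261

261


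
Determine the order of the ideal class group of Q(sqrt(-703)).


K = Q(sqrt(-703)). d mod 4 = 1, so D = disc(K) = d = -703
h(K) equals the number of primitive reduced positive-definite forms (a, b, c) = a*x^2 + b*x*y + c*y^2 with b^2 - 4ac = D,
where reduced means |b| <= a <= c, with b >= 0 whenever |b| = a or a = c, and primitive means gcd(a, b, c) = 1.
Reduced forces 3a^2 <= |D| = 703, so 1 <= a <= 15; b must have the parity of D, and c = (b^2 - D)/(4a) must be an integer >= a.
Enumerate a = 1..15, b in [-a, a]:
  a=1: (1, 1, 176)  [1]
  a=2: (2, -1, 88), (2, 1, 88)  [2]
  a=3: none
  a=4: (4, -1, 44), (4, 1, 44)  [2]
  a=5..6: none
  a=7: (7, -5, 26), (7, 5, 26)  [2]
  a=8: (8, -1, 22), (8, 1, 22)  [2]
  a=9..10: none
  a=11: (11, -1, 16), (11, 1, 16)  [2]
  a=12: none
  a=13: (13, -5, 14), (13, 5, 14)  [2]
  a=14: (14, 9, 14)  [1]
  a=15: none
Total reduced forms: 1 + 2 + 2 + 2 + 2 + 2 + 2 + 1 = 14
h = 14

14


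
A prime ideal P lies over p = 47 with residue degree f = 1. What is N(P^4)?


N(P^a) = p^(a*f)
= 47^(4*1)
= 47^4
= 4879681

4879681


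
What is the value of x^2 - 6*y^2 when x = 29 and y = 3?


x^2 - d*y^2
= 29^2 - 6*3^2
= 841 - 54
= 787

787


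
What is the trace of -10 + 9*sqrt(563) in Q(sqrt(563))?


Tr(a + b*sqrt(d)) = (a + b*sqrt(d)) + (a - b*sqrt(d)) = 2a
= 2 * (-10)
= -20

-20


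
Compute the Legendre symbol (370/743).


p = 743 is prime, so compute (370/743) with the reciprocity algorithm (Jacobi-symbol steps: pull out 2s via (2/n), flip via reciprocity, reduce):
  pull out 2: (2/743) = +1  (since 743 mod 8 = 7)
  reciprocity: (185/743) -> +(743/185)
  reduce: (3/185)
  reciprocity: (3/185) -> +(185/3)
  reduce: (2/3)
  pull out 2: (2/3) = -1  (since 3 mod 8 = 3)
  (1/3) = 1
Product of signs = -1
(370/743) = -1

-1


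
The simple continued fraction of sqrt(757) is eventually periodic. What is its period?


Run the CF algorithm for sqrt(757).
a_0 = floor(sqrt(757)) = 27; set m_0=0, q_0=1.
Recurrence: m' = q*a - m,  q' = (d - m'^2)/q,  a' = floor((a_0 + m')/q').
  step 1: m=27, q=28, a=1
  step 2: m=1, q=27, a=1
  step 3: m=26, q=3, a=17
  step 4: m=25, q=44, a=1
  step 5: m=19, q=9, a=5
  step 6: m=26, q=9, a=5
  step 7: m=19, q=44, a=1
  step 8: m=25, q=3, a=17
  step 9: m=26, q=27, a=1
  step 10: m=1, q=28, a=1
  step 11: m=27, q=1, a=54
a_11 = 2*a_0 = 54, so the period closes here.
sqrt(757) = [27; 1, 1, 17, 1, 5, 5, 1, 17, 1, 1, 54]
Period length = 11

11


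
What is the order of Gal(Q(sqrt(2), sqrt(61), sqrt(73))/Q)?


The 3 square roots of distinct primes are multiplicatively independent over Q,
so [K:Q] = 2^3 and Gal(K/Q) is isomorphic to (Z/2Z)^3.
|Gal| = 2^3 = 8

8


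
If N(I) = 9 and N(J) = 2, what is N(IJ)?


N(IJ) = N(I) * N(J)
= 9 * 2
= 18

18


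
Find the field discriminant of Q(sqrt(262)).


For K = Q(sqrt(d)) with d squarefree: disc(K) = d if d = 1 mod 4, and disc(K) = 4d if d = 2 or 3 mod 4.
Here d = 262, and d mod 4 = 2.
d = 2 mod 4, not 1 (O_K = Z[sqrt(d)]), so disc(K) = 4d = 4 * (262) = 1048

1048


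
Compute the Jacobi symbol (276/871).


Compute (276/871) via quadratic reciprocity:
  pull out 2: (2/871) = +1  (since 871 mod 8 = 7)
  pull out 2: (2/871) = +1  (since 871 mod 8 = 7)
  reciprocity: (69/871) -> +(871/69)
  reduce: (43/69)
  reciprocity: (43/69) -> +(69/43)
  reduce: (26/43)
  pull out 2: (2/43) = -1  (since 43 mod 8 = 3)
  reciprocity: (13/43) -> +(43/13)
  reduce: (4/13)
  pull out 2: (2/13) = -1  (since 13 mod 8 = 5)
  pull out 2: (2/13) = -1  (since 13 mod 8 = 5)
  (1/13) = 1
Product of signs = -1

-1


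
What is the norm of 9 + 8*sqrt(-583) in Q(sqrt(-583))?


N(a + b*sqrt(d)) = a^2 - d*b^2
= (9)^2 - (-583)*(8)^2
= 81 + 37312
= 37393

37393


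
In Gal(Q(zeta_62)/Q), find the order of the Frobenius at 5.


The Frobenius at p in Gal(Q(zeta_n)/Q) = (Z/nZ)* is the class of p, so its order is ord_62(5), the smallest k >= 1 with 5^k = 1 mod 62.
n = 62 = 2 * 31, phi(62) = 30; the order divides phi(n).
Divisors of 30: 1, 2, 3, 5, 6, 10, 15, 30
Repeated squaring mod 62: 5^1 = 5, 5^2 = 25, 5^4 = 5, 5^8 = 25, 5^16 = 5
Test divisors in increasing order:
  k=1: 5^1 = 5 mod 62
  k=2: 5^2 = 25 mod 62
  k=3: 5^3 = 25 * 5 = 1 mod 62  <- first divisor giving 1
Order = 3

3


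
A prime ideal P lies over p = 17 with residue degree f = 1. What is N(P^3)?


N(P^a) = p^(a*f)
= 17^(3*1)
= 17^3
= 4913

4913


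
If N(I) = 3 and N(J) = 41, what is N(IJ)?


N(IJ) = N(I) * N(J)
= 3 * 41
= 123

123


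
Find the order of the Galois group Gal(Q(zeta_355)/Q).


|Gal(Q(zeta_355)/Q)| = phi(355)
= 280

280


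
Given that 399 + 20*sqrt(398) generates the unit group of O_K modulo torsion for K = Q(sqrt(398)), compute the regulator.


epsilon = 399 + 20*sqrt(398)
= 797.9987
R = ln(797.9987)
= 6.6821

6.6821


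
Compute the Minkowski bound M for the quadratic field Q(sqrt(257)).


d = 257, d mod 4 = 1, so disc(K) = d = 257; |disc(K)| = 257
Real quadratic field, so n = 2, s = r2 = 0, r1 = 2
M = (n!/n^n) * (4/pi)^s * sqrt(|disc(K)|) = (2!/2^2) * (4/pi)^0 * sqrt(257)
= 0.5 * 1.000000 * 16.031220
= 8.0156

8.0156


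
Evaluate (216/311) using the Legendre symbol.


p = 311 is prime, so compute (216/311) with the reciprocity algorithm (Jacobi-symbol steps: pull out 2s via (2/n), flip via reciprocity, reduce):
  pull out 2: (2/311) = +1  (since 311 mod 8 = 7)
  pull out 2: (2/311) = +1  (since 311 mod 8 = 7)
  pull out 2: (2/311) = +1  (since 311 mod 8 = 7)
  reciprocity: (27/311) -> -(311/27)
  reduce: (14/27)
  pull out 2: (2/27) = -1  (since 27 mod 8 = 3)
  reciprocity: (7/27) -> -(27/7)
  reduce: (6/7)
  pull out 2: (2/7) = +1  (since 7 mod 8 = 7)
  reciprocity: (3/7) -> -(7/3)
  reduce: (1/3)
  (1/3) = 1
Product of signs = 1
(216/311) = 1

1


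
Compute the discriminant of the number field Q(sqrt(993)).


For K = Q(sqrt(d)) with d squarefree: disc(K) = d if d = 1 mod 4, and disc(K) = 4d if d = 2 or 3 mod 4.
Here d = 993, and d mod 4 = 1.
d = 1 mod 4 (O_K = Z[(1+sqrt(d))/2]), so disc(K) = d = 993

993


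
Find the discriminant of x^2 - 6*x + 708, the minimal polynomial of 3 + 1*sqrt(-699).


The element 3 + 1*sqrt(-699) has minimal polynomial:
x^2 - 6*x + 708
Discriminant = (-6)^2 - 4*(708)
= 36 - 2832
= -2796

-2796


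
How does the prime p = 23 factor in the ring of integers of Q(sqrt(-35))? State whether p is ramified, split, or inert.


K = Q(sqrt(-35)). Since d mod 4 = 1, disc(K) = -35.
Check p | disc: -35 mod 23 = 11.
p does not divide disc. Compute Legendre symbol (d/p):
11^((23-1)/2) mod 23 = -1
(d/p) = -1, so p is inert: (p) stays prime with e=1, f=2, g=1.
Therefore p is inert.

inert


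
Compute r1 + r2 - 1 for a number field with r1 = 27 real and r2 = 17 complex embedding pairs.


By Dirichlet's unit theorem:
rank = r1 + r2 - 1
= 27 + 17 - 1
= 43

43


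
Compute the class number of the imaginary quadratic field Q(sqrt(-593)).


K = Q(sqrt(-593)). d mod 4 = 3, so D = disc(K) = 4d = -2372
h(K) equals the number of primitive reduced positive-definite forms (a, b, c) = a*x^2 + b*x*y + c*y^2 with b^2 - 4ac = D,
where reduced means |b| <= a <= c, with b >= 0 whenever |b| = a or a = c, and primitive means gcd(a, b, c) = 1.
Reduced forces 3a^2 <= |D| = 2372, so 1 <= a <= 28; b must have the parity of D, and c = (b^2 - D)/(4a) must be an integer >= a.
Enumerate a = 1..28, b in [-a, a]:
  a=1: (1, 0, 593)  [1]
  a=2: (2, 2, 297)  [1]
  a=3: (3, -2, 198), (3, 2, 198)  [2]
  a=4..5: none
  a=6: (6, -2, 99), (6, 2, 99)  [2]
  a=7: (7, -6, 86), (7, 6, 86)  [2]
  a=8: none
  a=9: (9, -2, 66), (9, 2, 66)  [2]
  a=10: none
  a=11: (11, -2, 54), (11, 2, 54)  [2]
  a=12..13: none
  a=14: (14, -6, 43), (14, 6, 43)  [2]
  a=15..16: none
  a=17: (17, -12, 37), (17, 12, 37)  [2]
  a=18: (18, -2, 33), (18, 2, 33)  [2]
  a=19..20: none
  a=21: (21, -20, 33), (21, -8, 29), (21, 8, 29), (21, 20, 33)  [4]
  a=22: (22, -2, 27), (22, 2, 27)  [2]
  a=23..28: none
Total reduced forms: 1 + 1 + 2 + 2 + 2 + 2 + 2 + 2 + 2 + 2 + 4 + 2 = 24
h = 24

24


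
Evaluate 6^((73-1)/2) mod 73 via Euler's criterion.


p = 73 is prime and the exponent is (p-1)/2 = 36, so by Euler's criterion 6^36 = (6/73) = +1 or -1 mod 73.
Compute by square-and-multiply:
  36 = 32 + 4 (binary 100100)
  Repeated squaring mod 73: 6^1 = 6, 6^2 = 36, 6^4 = 55, 6^8 = 32, 6^16 = 2, 6^32 = 4
  6^36 = 6^32 * 6^4 = 4 * 55 mod 73
    4 * 55 = 220 = 1 mod 73
  6^36 = 1 mod 73
Result 1: 6 is a quadratic residue mod 73.
6^36 mod 73 = 1

1


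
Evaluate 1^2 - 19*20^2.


x^2 - d*y^2
= 1^2 - 19*20^2
= 1 - 7600
= -7599

-7599


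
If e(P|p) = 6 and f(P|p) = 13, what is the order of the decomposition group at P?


|D_P| = e * f
= 6 * 13
= 78

78


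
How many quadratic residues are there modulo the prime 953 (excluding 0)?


For prime p, the number of non-zero quadratic residues is (p-1)/2.
= (953-1)/2
= 476

476


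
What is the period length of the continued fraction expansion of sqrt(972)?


Run the CF algorithm for sqrt(972).
a_0 = floor(sqrt(972)) = 31; set m_0=0, q_0=1.
Recurrence: m' = q*a - m,  q' = (d - m'^2)/q,  a' = floor((a_0 + m')/q').
  step 1: m=31, q=11, a=5
  step 2: m=24, q=36, a=1
  step 3: m=12, q=23, a=1
  step 4: m=11, q=37, a=1
  step 5: m=26, q=8, a=7
  step 6: m=30, q=9, a=6
  step 7: m=24, q=44, a=1
  step 8: m=20, q=13, a=3
  step 9: m=19, q=47, a=1
  step 10: m=28, q=4, a=14
  step 11: m=28, q=47, a=1
  step 12: m=19, q=13, a=3
  step 13: m=20, q=44, a=1
  step 14: m=24, q=9, a=6
  step 15: m=30, q=8, a=7
  step 16: m=26, q=37, a=1
  step 17: m=11, q=23, a=1
  step 18: m=12, q=36, a=1
  step 19: m=24, q=11, a=5
  step 20: m=31, q=1, a=62
a_20 = 2*a_0 = 62, so the period closes here.
sqrt(972) = [31; 5, 1, 1, 1, 7, 6, 1, 3, 1, 14, 1, 3, 1, 6, 7, 1, 1, 1, 5, 62]
Period length = 20

20


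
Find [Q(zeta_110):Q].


The degree equals Euler's totient phi(110).
110 = 2 * 5 * 11
phi(110) = 40

40


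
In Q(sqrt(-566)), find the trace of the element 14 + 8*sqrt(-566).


Tr(a + b*sqrt(d)) = (a + b*sqrt(d)) + (a - b*sqrt(d)) = 2a
= 2 * (14)
= 28

28


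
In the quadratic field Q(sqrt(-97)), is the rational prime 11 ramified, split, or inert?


K = Q(sqrt(-97)). Since d mod 4 = 3, disc(K) = -388.
Check p | disc: -388 mod 11 = 8.
p does not divide disc. Compute Legendre symbol (d/p):
2^((11-1)/2) mod 11 = -1
(d/p) = -1, so p is inert: (p) stays prime with e=1, f=2, g=1.
Therefore p is inert.

inert


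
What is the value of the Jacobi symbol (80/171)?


Compute (80/171) via quadratic reciprocity:
  pull out 2: (2/171) = -1  (since 171 mod 8 = 3)
  pull out 2: (2/171) = -1  (since 171 mod 8 = 3)
  pull out 2: (2/171) = -1  (since 171 mod 8 = 3)
  pull out 2: (2/171) = -1  (since 171 mod 8 = 3)
  reciprocity: (5/171) -> +(171/5)
  reduce: (1/5)
  (1/5) = 1
Product of signs = 1

1


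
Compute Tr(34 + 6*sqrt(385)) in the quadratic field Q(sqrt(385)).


Tr(a + b*sqrt(d)) = (a + b*sqrt(d)) + (a - b*sqrt(d)) = 2a
= 2 * (34)
= 68

68


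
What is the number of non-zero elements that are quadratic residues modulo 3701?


For prime p, the number of non-zero quadratic residues is (p-1)/2.
= (3701-1)/2
= 1850

1850


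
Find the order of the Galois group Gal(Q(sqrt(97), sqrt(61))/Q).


The 2 square roots of distinct primes are multiplicatively independent over Q,
so [K:Q] = 2^2 and Gal(K/Q) is isomorphic to (Z/2Z)^2.
|Gal| = 2^2 = 4

4


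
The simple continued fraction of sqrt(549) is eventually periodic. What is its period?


Run the CF algorithm for sqrt(549).
a_0 = floor(sqrt(549)) = 23; set m_0=0, q_0=1.
Recurrence: m' = q*a - m,  q' = (d - m'^2)/q,  a' = floor((a_0 + m')/q').
  step 1: m=23, q=20, a=2
  step 2: m=17, q=13, a=3
  step 3: m=22, q=5, a=9
  step 4: m=23, q=4, a=11
  step 5: m=21, q=27, a=1
  step 6: m=6, q=19, a=1
  step 7: m=13, q=20, a=1
  step 8: m=7, q=25, a=1
  step 9: m=18, q=9, a=4
  step 10: m=18, q=25, a=1
  step 11: m=7, q=20, a=1
  step 12: m=13, q=19, a=1
  step 13: m=6, q=27, a=1
  step 14: m=21, q=4, a=11
  step 15: m=23, q=5, a=9
  step 16: m=22, q=13, a=3
  step 17: m=17, q=20, a=2
  step 18: m=23, q=1, a=46
a_18 = 2*a_0 = 46, so the period closes here.
sqrt(549) = [23; 2, 3, 9, 11, 1, 1, 1, 1, 4, 1, 1, 1, 1, 11, 9, 3, 2, 46]
Period length = 18

18


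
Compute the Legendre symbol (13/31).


p = 31 is prime, so compute (13/31) with the reciprocity algorithm (Jacobi-symbol steps: pull out 2s via (2/n), flip via reciprocity, reduce):
  reciprocity: (13/31) -> +(31/13)
  reduce: (5/13)
  reciprocity: (5/13) -> +(13/5)
  reduce: (3/5)
  reciprocity: (3/5) -> +(5/3)
  reduce: (2/3)
  pull out 2: (2/3) = -1  (since 3 mod 8 = 3)
  (1/3) = 1
Product of signs = -1
(13/31) = -1

-1


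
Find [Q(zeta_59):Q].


The degree equals Euler's totient phi(59).
59 = 59
phi(59) = 58

58


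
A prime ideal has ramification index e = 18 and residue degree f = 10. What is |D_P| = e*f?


|D_P| = e * f
= 18 * 10
= 180

180


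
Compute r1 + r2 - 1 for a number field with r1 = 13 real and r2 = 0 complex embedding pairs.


By Dirichlet's unit theorem:
rank = r1 + r2 - 1
= 13 + 0 - 1
= 12

12


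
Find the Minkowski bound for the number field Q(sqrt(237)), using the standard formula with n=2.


d = 237, d mod 4 = 1, so disc(K) = d = 237; |disc(K)| = 237
Real quadratic field, so n = 2, s = r2 = 0, r1 = 2
M = (n!/n^n) * (4/pi)^s * sqrt(|disc(K)|) = (2!/2^2) * (4/pi)^0 * sqrt(237)
= 0.5 * 1.000000 * 15.394804
= 7.6974

7.6974


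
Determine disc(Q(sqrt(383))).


For K = Q(sqrt(d)) with d squarefree: disc(K) = d if d = 1 mod 4, and disc(K) = 4d if d = 2 or 3 mod 4.
Here d = 383, and d mod 4 = 3.
d = 3 mod 4, not 1 (O_K = Z[sqrt(d)]), so disc(K) = 4d = 4 * (383) = 1532

1532


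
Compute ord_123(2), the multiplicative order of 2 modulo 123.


We want ord_123(2), the smallest k >= 1 with 2^k = 1 mod 123.
n = 123 = 3 * 41, phi(123) = 80; the order divides phi(n).
Divisors of 80: 1, 2, 4, 5, 8, 10, 16, 20, 40, 80
Repeated squaring mod 123: 2^1 = 2, 2^2 = 4, 2^4 = 16, 2^8 = 10, 2^16 = 100, 2^32 = 37, 2^64 = 16
Test divisors in increasing order:
  k=1: 2^1 = 2 mod 123
  k=2: 2^2 = 4 mod 123
  k=4: 2^4 = 16 mod 123
  k=5: 2^5 = 16 * 2 = 32 mod 123
  k=8: 2^8 = 10 mod 123
  k=10: 2^10 = 10 * 4 = 40 mod 123
  k=16: 2^16 = 100 mod 123
  k=20: 2^20 = 100 * 16 = 1 mod 123  <- first divisor giving 1
Order = 20

20


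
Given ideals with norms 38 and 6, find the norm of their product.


N(IJ) = N(I) * N(J)
= 38 * 6
= 228

228


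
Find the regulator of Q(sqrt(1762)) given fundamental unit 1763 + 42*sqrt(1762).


epsilon = 1763 + 42*sqrt(1762)
= 3525.9997
R = ln(3525.9997)
= 8.1679

8.1679


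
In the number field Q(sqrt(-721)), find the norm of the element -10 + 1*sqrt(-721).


N(a + b*sqrt(d)) = a^2 - d*b^2
= (-10)^2 - (-721)*(1)^2
= 100 + 721
= 821

821


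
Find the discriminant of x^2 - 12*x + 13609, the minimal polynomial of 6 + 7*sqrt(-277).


The element 6 + 7*sqrt(-277) has minimal polynomial:
x^2 - 12*x + 13609
Discriminant = (-12)^2 - 4*(13609)
= 144 - 54436
= -54292

-54292


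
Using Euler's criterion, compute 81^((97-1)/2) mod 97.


p = 97 is prime and the exponent is (p-1)/2 = 48, so by Euler's criterion 81^48 = (81/97) = +1 or -1 mod 97.
Compute by square-and-multiply:
  48 = 32 + 16 (binary 110000)
  Repeated squaring mod 97: 81^1 = 81, 81^2 = 62, 81^4 = 61, 81^8 = 35, 81^16 = 61, 81^32 = 35
  81^48 = 81^32 * 81^16 = 35 * 61 mod 97
    35 * 61 = 2135 = 1 mod 97
  81^48 = 1 mod 97
Result 1: 81 is a quadratic residue mod 97.
81^48 mod 97 = 1

1


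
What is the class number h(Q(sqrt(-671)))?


K = Q(sqrt(-671)). d mod 4 = 1, so D = disc(K) = d = -671
h(K) equals the number of primitive reduced positive-definite forms (a, b, c) = a*x^2 + b*x*y + c*y^2 with b^2 - 4ac = D,
where reduced means |b| <= a <= c, with b >= 0 whenever |b| = a or a = c, and primitive means gcd(a, b, c) = 1.
Reduced forces 3a^2 <= |D| = 671, so 1 <= a <= 14; b must have the parity of D, and c = (b^2 - D)/(4a) must be an integer >= a.
Enumerate a = 1..14, b in [-a, a]:
  a=1: (1, 1, 168)  [1]
  a=2: (2, -1, 84), (2, 1, 84)  [2]
  a=3: (3, -1, 56), (3, 1, 56)  [2]
  a=4: (4, -1, 42), (4, 1, 42)  [2]
  a=5: (5, -3, 34), (5, 3, 34)  [2]
  a=6: (6, -5, 29), (6, -1, 28), (6, 1, 28), (6, 5, 29)  [4]
  a=7: (7, -1, 24), (7, 1, 24)  [2]
  a=8: (8, -1, 21), (8, 1, 21)  [2]
  a=9: (9, -7, 20), (9, 7, 20)  [2]
  a=10: (10, -7, 18), (10, -3, 17), (10, 3, 17), (10, 7, 18)  [4]
  a=11: (11, 11, 18)  [1]
  a=12: (12, -7, 15), (12, -1, 14), (12, 1, 14), (12, 7, 15)  [4]
  a=13: none
  a=14: (14, -13, 15), (14, 13, 15)  [2]
Total reduced forms: 1 + 2 + 2 + 2 + 2 + 4 + 2 + 2 + 2 + 4 + 1 + 4 + 2 = 30
h = 30

30


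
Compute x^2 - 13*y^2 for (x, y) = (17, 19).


x^2 - d*y^2
= 17^2 - 13*19^2
= 289 - 4693
= -4404

-4404


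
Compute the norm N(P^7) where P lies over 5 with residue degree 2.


N(P^a) = p^(a*f)
= 5^(7*2)
= 5^14
= 6103515625

6103515625


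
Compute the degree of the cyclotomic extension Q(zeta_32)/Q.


The degree equals Euler's totient phi(32).
32 = 2^5
phi(32) = 16

16


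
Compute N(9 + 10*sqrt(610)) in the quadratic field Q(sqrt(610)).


N(a + b*sqrt(d)) = a^2 - d*b^2
= (9)^2 - (610)*(10)^2
= 81 - 61000
= -60919

-60919


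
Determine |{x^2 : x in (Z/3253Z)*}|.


For prime p, the number of non-zero quadratic residues is (p-1)/2.
= (3253-1)/2
= 1626

1626


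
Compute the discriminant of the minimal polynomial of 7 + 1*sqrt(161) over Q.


The element 7 + 1*sqrt(161) has minimal polynomial:
x^2 - 14*x - 112
Discriminant = (-14)^2 - 4*(-112)
= 196 + 448
= 644

644


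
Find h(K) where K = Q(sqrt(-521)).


K = Q(sqrt(-521)). d mod 4 = 3, so D = disc(K) = 4d = -2084
h(K) equals the number of primitive reduced positive-definite forms (a, b, c) = a*x^2 + b*x*y + c*y^2 with b^2 - 4ac = D,
where reduced means |b| <= a <= c, with b >= 0 whenever |b| = a or a = c, and primitive means gcd(a, b, c) = 1.
Reduced forces 3a^2 <= |D| = 2084, so 1 <= a <= 26; b must have the parity of D, and c = (b^2 - D)/(4a) must be an integer >= a.
Enumerate a = 1..26, b in [-a, a]:
  a=1: (1, 0, 521)  [1]
  a=2: (2, 2, 261)  [1]
  a=3: (3, -2, 174), (3, 2, 174)  [2]
  a=4: none
  a=5: (5, -4, 105), (5, 4, 105)  [2]
  a=6: (6, -2, 87), (6, 2, 87)  [2]
  a=7: (7, -4, 75), (7, 4, 75)  [2]
  a=8: none
  a=9: (9, -2, 58), (9, 2, 58)  [2]
  a=10: (10, -6, 53), (10, 6, 53)  [2]
  a=11..12: none
  a=13: (13, -10, 42), (13, 10, 42)  [2]
  a=14: (14, -10, 39), (14, 10, 39)  [2]
  a=15: (15, -14, 38), (15, -4, 35), (15, 4, 35), (15, 14, 38)  [4]
  a=16..17: none
  a=18: (18, -2, 29), (18, 2, 29)  [2]
  a=19: (19, -14, 30), (19, 14, 30)  [2]
  a=20: none
  a=21: (21, -10, 26), (21, -4, 25), (21, 4, 25), (21, 10, 26)  [4]
  a=22: none
  a=23: (23, -20, 27), (23, 20, 27)  [2]
  a=24..26: none
Total reduced forms: 1 + 1 + 2 + 2 + 2 + 2 + 2 + 2 + 2 + 2 + 4 + 2 + 2 + 4 + 2 = 32
h = 32

32


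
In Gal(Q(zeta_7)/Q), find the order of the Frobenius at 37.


The Frobenius at p in Gal(Q(zeta_n)/Q) = (Z/nZ)* is the class of p, so its order is ord_7(37), the smallest k >= 1 with 37^k = 1 mod 7.
n = 7 = 7, phi(7) = 6; the order divides phi(n).
Divisors of 6: 1, 2, 3, 6
Repeated squaring mod 7: 37^1 = 2, 37^2 = 4, 37^4 = 2
Test divisors in increasing order:
  k=1: 37^1 = 2 mod 7
  k=2: 37^2 = 4 mod 7
  k=3: 37^3 = 4 * 2 = 1 mod 7  <- first divisor giving 1
Order = 3

3


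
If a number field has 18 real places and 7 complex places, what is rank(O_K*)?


By Dirichlet's unit theorem:
rank = r1 + r2 - 1
= 18 + 7 - 1
= 24

24


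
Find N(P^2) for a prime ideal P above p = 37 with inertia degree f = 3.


N(P^a) = p^(a*f)
= 37^(2*3)
= 37^6
= 2565726409

2565726409


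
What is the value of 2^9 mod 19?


p = 19 is prime and the exponent is (p-1)/2 = 9, so by Euler's criterion 2^9 = (2/19) = +1 or -1 mod 19.
Compute by square-and-multiply:
  9 = 8 + 1 (binary 1001)
  Repeated squaring mod 19: 2^1 = 2, 2^2 = 4, 2^4 = 16, 2^8 = 9
  2^9 = 2^8 * 2^1 = 9 * 2 mod 19
    9 * 2 = 18 = 18 mod 19
  2^9 = 18 mod 19
Result 18 = p - 1 = -1 mod 19: 2 is a quadratic non-residue mod 19. As a residue in [0, p-1] the value is 18.
2^9 mod 19 = 18

18


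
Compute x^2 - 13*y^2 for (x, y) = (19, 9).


x^2 - d*y^2
= 19^2 - 13*9^2
= 361 - 1053
= -692

-692


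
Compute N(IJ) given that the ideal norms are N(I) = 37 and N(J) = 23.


N(IJ) = N(I) * N(J)
= 37 * 23
= 851

851


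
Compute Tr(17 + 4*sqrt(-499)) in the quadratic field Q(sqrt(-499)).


Tr(a + b*sqrt(d)) = (a + b*sqrt(d)) + (a - b*sqrt(d)) = 2a
= 2 * (17)
= 34

34


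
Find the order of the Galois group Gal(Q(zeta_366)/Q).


|Gal(Q(zeta_366)/Q)| = phi(366)
= 120

120


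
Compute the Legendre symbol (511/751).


p = 751 is prime, so compute (511/751) with the reciprocity algorithm (Jacobi-symbol steps: pull out 2s via (2/n), flip via reciprocity, reduce):
  reciprocity: (511/751) -> -(751/511)
  reduce: (240/511)
  pull out 2: (2/511) = +1  (since 511 mod 8 = 7)
  pull out 2: (2/511) = +1  (since 511 mod 8 = 7)
  pull out 2: (2/511) = +1  (since 511 mod 8 = 7)
  pull out 2: (2/511) = +1  (since 511 mod 8 = 7)
  reciprocity: (15/511) -> -(511/15)
  reduce: (1/15)
  (1/15) = 1
Product of signs = 1
(511/751) = 1

1


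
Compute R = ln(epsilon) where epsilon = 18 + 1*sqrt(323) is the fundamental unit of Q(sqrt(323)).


epsilon = 18 + 1*sqrt(323)
= 35.9722
R = ln(35.9722)
= 3.5827

3.5827


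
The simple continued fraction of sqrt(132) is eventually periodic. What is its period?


Run the CF algorithm for sqrt(132).
a_0 = floor(sqrt(132)) = 11; set m_0=0, q_0=1.
Recurrence: m' = q*a - m,  q' = (d - m'^2)/q,  a' = floor((a_0 + m')/q').
  step 1: m=11, q=11, a=2
  step 2: m=11, q=1, a=22
a_2 = 2*a_0 = 22, so the period closes here.
sqrt(132) = [11; 2, 22]
Period length = 2

2


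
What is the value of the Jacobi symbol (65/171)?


Compute (65/171) via quadratic reciprocity:
  reciprocity: (65/171) -> +(171/65)
  reduce: (41/65)
  reciprocity: (41/65) -> +(65/41)
  reduce: (24/41)
  pull out 2: (2/41) = +1  (since 41 mod 8 = 1)
  pull out 2: (2/41) = +1  (since 41 mod 8 = 1)
  pull out 2: (2/41) = +1  (since 41 mod 8 = 1)
  reciprocity: (3/41) -> +(41/3)
  reduce: (2/3)
  pull out 2: (2/3) = -1  (since 3 mod 8 = 3)
  (1/3) = 1
Product of signs = -1

-1


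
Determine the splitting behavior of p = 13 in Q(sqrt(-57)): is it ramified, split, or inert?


K = Q(sqrt(-57)). Since d mod 4 = 3, disc(K) = -228.
Check p | disc: -228 mod 13 = 6.
p does not divide disc. Compute Legendre symbol (d/p):
8^((13-1)/2) mod 13 = -1
(d/p) = -1, so p is inert: (p) stays prime with e=1, f=2, g=1.
Therefore p is inert.

inert


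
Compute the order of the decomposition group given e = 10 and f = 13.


|D_P| = e * f
= 10 * 13
= 130

130


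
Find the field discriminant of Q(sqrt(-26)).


For K = Q(sqrt(d)) with d squarefree: disc(K) = d if d = 1 mod 4, and disc(K) = 4d if d = 2 or 3 mod 4.
Here d = -26, and d mod 4 = 2.
d = 2 mod 4, not 1 (O_K = Z[sqrt(d)]), so disc(K) = 4d = 4 * (-26) = -104

-104


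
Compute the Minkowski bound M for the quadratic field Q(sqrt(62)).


d = 62, d mod 4 = 2, so disc(K) = 4d = 248; |disc(K)| = 248
Real quadratic field, so n = 2, s = r2 = 0, r1 = 2
M = (n!/n^n) * (4/pi)^s * sqrt(|disc(K)|) = (2!/2^2) * (4/pi)^0 * sqrt(248)
= 0.5 * 1.000000 * 15.748016
= 7.8740

7.8740


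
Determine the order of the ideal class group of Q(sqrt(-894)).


K = Q(sqrt(-894)). d mod 4 = 2, so D = disc(K) = 4d = -3576
h(K) equals the number of primitive reduced positive-definite forms (a, b, c) = a*x^2 + b*x*y + c*y^2 with b^2 - 4ac = D,
where reduced means |b| <= a <= c, with b >= 0 whenever |b| = a or a = c, and primitive means gcd(a, b, c) = 1.
Reduced forces 3a^2 <= |D| = 3576, so 1 <= a <= 34; b must have the parity of D, and c = (b^2 - D)/(4a) must be an integer >= a.
Enumerate a = 1..34, b in [-a, a]:
  a=1: (1, 0, 894)  [1]
  a=2: (2, 0, 447)  [1]
  a=3: (3, 0, 298)  [1]
  a=4: none
  a=5: (5, -2, 179), (5, 2, 179)  [2]
  a=6: (6, 0, 149)  [1]
  a=7: (7, -6, 129), (7, 6, 129)  [2]
  a=8..9: none
  a=10: (10, -8, 91), (10, 8, 91)  [2]
  a=11..12: none
  a=13: (13, -8, 70), (13, 8, 70)  [2]
  a=14: (14, -8, 65), (14, 8, 65)  [2]
  a=15: (15, -12, 62), (15, 12, 62)  [2]
  a=16..20: none
  a=21: (21, -6, 43), (21, 6, 43)  [2]
  a=22: none
  a=23: (23, -14, 41), (23, 14, 41)  [2]
  a=24: none
  a=25: (25, -18, 39), (25, 18, 39)  [2]
  a=26: (26, -8, 35), (26, 8, 35)  [2]
  a=27..28: none
  a=29: (29, -22, 35), (29, 22, 35)  [2]
  a=30: (30, -12, 31), (30, 12, 31)  [2]
  a=31..34: none
Total reduced forms: 1 + 1 + 1 + 2 + 1 + 2 + 2 + 2 + 2 + 2 + 2 + 2 + 2 + 2 + 2 + 2 = 28
h = 28

28


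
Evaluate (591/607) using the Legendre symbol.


p = 607 is prime, so compute (591/607) with the reciprocity algorithm (Jacobi-symbol steps: pull out 2s via (2/n), flip via reciprocity, reduce):
  reciprocity: (591/607) -> -(607/591)
  reduce: (16/591)
  pull out 2: (2/591) = +1  (since 591 mod 8 = 7)
  pull out 2: (2/591) = +1  (since 591 mod 8 = 7)
  pull out 2: (2/591) = +1  (since 591 mod 8 = 7)
  pull out 2: (2/591) = +1  (since 591 mod 8 = 7)
  (1/591) = 1
Product of signs = -1
(591/607) = -1

-1


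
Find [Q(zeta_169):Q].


The degree equals Euler's totient phi(169).
169 = 13^2
phi(169) = 156

156


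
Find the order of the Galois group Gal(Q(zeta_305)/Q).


|Gal(Q(zeta_305)/Q)| = phi(305)
= 240

240


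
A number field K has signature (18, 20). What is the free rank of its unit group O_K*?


By Dirichlet's unit theorem:
rank = r1 + r2 - 1
= 18 + 20 - 1
= 37

37


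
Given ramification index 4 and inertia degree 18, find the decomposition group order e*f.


|D_P| = e * f
= 4 * 18
= 72

72


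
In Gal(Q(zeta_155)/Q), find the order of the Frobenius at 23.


The Frobenius at p in Gal(Q(zeta_n)/Q) = (Z/nZ)* is the class of p, so its order is ord_155(23), the smallest k >= 1 with 23^k = 1 mod 155.
n = 155 = 5 * 31, phi(155) = 120; the order divides phi(n).
Divisors of 120: 1, 2, 3, 4, 5, 6, 8, 10, 12, 15, 20, 24, 30, 40, 60, 120
Repeated squaring mod 155: 23^1 = 23, 23^2 = 64, 23^4 = 66, 23^8 = 16, 23^16 = 101, 23^32 = 126, 23^64 = 66
Test divisors in increasing order:
  k=1: 23^1 = 23 mod 155
  k=2: 23^2 = 64 mod 155
  k=3: 23^3 = 64 * 23 = 77 mod 155
  k=4: 23^4 = 66 mod 155
  k=5: 23^5 = 66 * 23 = 123 mod 155
  k=6: 23^6 = 66 * 64 = 39 mod 155
  k=8: 23^8 = 16 mod 155
  k=10: 23^10 = 16 * 64 = 94 mod 155
  k=12: 23^12 = 16 * 66 = 126 mod 155
  k=15: 23^15 = 16 * 66 * 64 * 23 = 92 mod 155
  k=20: 23^20 = 101 * 66 = 1 mod 155  <- first divisor giving 1
Order = 20

20


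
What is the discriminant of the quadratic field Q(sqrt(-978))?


For K = Q(sqrt(d)) with d squarefree: disc(K) = d if d = 1 mod 4, and disc(K) = 4d if d = 2 or 3 mod 4.
Here d = -978, and d mod 4 = 2.
d = 2 mod 4, not 1 (O_K = Z[sqrt(d)]), so disc(K) = 4d = 4 * (-978) = -3912

-3912


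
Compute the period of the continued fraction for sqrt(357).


Run the CF algorithm for sqrt(357).
a_0 = floor(sqrt(357)) = 18; set m_0=0, q_0=1.
Recurrence: m' = q*a - m,  q' = (d - m'^2)/q,  a' = floor((a_0 + m')/q').
  step 1: m=18, q=33, a=1
  step 2: m=15, q=4, a=8
  step 3: m=17, q=17, a=2
  step 4: m=17, q=4, a=8
  step 5: m=15, q=33, a=1
  step 6: m=18, q=1, a=36
a_6 = 2*a_0 = 36, so the period closes here.
sqrt(357) = [18; 1, 8, 2, 8, 1, 36]
Period length = 6

6


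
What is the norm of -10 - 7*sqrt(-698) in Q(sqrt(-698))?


N(a + b*sqrt(d)) = a^2 - d*b^2
= (-10)^2 - (-698)*(-7)^2
= 100 + 34202
= 34302

34302


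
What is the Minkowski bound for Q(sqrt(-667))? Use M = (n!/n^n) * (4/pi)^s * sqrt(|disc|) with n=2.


d = -667, d mod 4 = 1, so disc(K) = d = -667; |disc(K)| = 667
Imaginary quadratic field, so n = 2, s = r2 = 1, r1 = 0
M = (n!/n^n) * (4/pi)^s * sqrt(|disc(K)|) = (2!/2^2) * (4/pi)^1 * sqrt(667)
= 0.5 * 1.273240 * 25.826343
= 16.4416

16.4416


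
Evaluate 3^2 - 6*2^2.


x^2 - d*y^2
= 3^2 - 6*2^2
= 9 - 24
= -15

-15


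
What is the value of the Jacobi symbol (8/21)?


Compute (8/21) via quadratic reciprocity:
  pull out 2: (2/21) = -1  (since 21 mod 8 = 5)
  pull out 2: (2/21) = -1  (since 21 mod 8 = 5)
  pull out 2: (2/21) = -1  (since 21 mod 8 = 5)
  (1/21) = 1
Product of signs = -1

-1


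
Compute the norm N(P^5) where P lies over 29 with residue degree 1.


N(P^a) = p^(a*f)
= 29^(5*1)
= 29^5
= 20511149

20511149


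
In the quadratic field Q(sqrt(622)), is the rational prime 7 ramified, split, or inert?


K = Q(sqrt(622)). Since d mod 4 = 2, disc(K) = 2488.
Check p | disc: 2488 mod 7 = 3.
p does not divide disc. Compute Legendre symbol (d/p):
6^((7-1)/2) mod 7 = -1
(d/p) = -1, so p is inert: (p) stays prime with e=1, f=2, g=1.
Therefore p is inert.

inert
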